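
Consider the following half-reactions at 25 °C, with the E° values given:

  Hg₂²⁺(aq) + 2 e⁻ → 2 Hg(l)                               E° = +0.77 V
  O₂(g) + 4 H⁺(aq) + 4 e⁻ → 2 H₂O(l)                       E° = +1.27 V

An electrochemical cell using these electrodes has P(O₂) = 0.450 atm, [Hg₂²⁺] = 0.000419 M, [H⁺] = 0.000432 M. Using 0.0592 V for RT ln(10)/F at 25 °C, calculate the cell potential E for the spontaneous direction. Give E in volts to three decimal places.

+0.396 V

O₂/H₂O is the cathode (higher E°), Hg₂²⁺/Hg the anode: E°cell = +1.27 − (+0.77) = +0.50 V, n = 4.
Overall: O₂(g) + 4 H⁺(aq) + 4 Hg(l) → 2 H₂O(l) + 2 Hg₂²⁺(aq)
Q = [Hg₂²⁺]^2 / (P(O₂)·[H⁺]^4); log Q = 7.049.
E = E° − (0.0592/n) log Q = +0.50 − (0.0592/4)(7.049) = +0.396 V.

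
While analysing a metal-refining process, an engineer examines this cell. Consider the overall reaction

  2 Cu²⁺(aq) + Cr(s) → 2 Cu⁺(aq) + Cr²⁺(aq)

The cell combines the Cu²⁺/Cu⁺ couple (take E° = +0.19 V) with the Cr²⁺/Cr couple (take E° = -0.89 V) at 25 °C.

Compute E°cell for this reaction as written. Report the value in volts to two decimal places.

+1.08 V

The Cu²⁺/Cu⁺ couple has the higher reduction potential, so it is the cathode; Cr²⁺/Cr is oxidised at the anode.
E°cell = E°(cathode) − E°(anode) = (+0.19) − (-0.89) = +1.08 V.
Since E°cell > 0, the reaction is spontaneous under standard conditions.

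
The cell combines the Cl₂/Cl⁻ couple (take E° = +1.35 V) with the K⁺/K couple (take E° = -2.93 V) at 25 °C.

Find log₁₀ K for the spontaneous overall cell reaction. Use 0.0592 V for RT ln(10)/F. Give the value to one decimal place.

Cathode: Cl₂/Cl⁻; anode: K⁺/K. E°cell = +4.28 V, n = 2.
log K = nE°cell / 0.0592 = (2)(+4.28) / 0.0592 = 144.6.

144.6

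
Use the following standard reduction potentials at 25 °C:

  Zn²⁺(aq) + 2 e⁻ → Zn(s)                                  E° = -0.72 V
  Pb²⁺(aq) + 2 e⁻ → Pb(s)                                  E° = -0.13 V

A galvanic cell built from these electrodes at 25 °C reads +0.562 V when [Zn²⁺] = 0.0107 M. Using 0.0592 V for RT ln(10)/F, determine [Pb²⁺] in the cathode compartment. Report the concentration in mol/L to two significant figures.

0.0012 M

Pb²⁺/Pb is the cathode, Zn²⁺/Zn the anode: E°cell = +0.59 V, n = 2.
Overall reaction: Pb²⁺(aq) + Zn(s) → Pb(s) + Zn²⁺(aq); Q = [Zn²⁺]^1/[Pb²⁺]^1.
From E = E° − (0.0592/n) log Q: log Q = (E° − E)·n/0.0592 = (+0.59 − (+0.562))·2/0.0592 = 0.9459.
So 1·log[Pb²⁺] = 1·log(0.0107) − log Q = -1.9706 − (0.9459) = -2.9165; [Pb²⁺] = 10^(-2.9165) ≈ 0.0012 M.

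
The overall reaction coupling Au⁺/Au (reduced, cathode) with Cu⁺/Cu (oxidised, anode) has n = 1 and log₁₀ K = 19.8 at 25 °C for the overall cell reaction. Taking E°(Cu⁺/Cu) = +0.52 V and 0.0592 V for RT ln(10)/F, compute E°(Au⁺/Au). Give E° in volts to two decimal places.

+1.69 V

E°cell = (0.0592/n)·log K = (0.0592/1)(19.8) = +1.172 V.
Since Au⁺/Au is the cathode and Cu⁺/Cu the anode, E°cell = E°(Au⁺/Au) − E°(Cu⁺/Cu).
So E°(Au⁺/Au) = E°cell + E°(Cu⁺/Cu) = +1.172 + (+0.52) = +1.69 V.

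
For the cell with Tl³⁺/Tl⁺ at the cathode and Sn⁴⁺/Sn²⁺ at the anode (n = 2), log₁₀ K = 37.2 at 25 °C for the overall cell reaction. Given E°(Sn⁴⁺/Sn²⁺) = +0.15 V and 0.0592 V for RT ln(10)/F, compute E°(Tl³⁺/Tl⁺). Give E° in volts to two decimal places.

E°cell = (0.0592/n)·log K = (0.0592/2)(37.2) = +1.101 V.
Since Tl³⁺/Tl⁺ is the cathode and Sn⁴⁺/Sn²⁺ the anode, E°cell = E°(Tl³⁺/Tl⁺) − E°(Sn⁴⁺/Sn²⁺).
So E°(Tl³⁺/Tl⁺) = E°cell + E°(Sn⁴⁺/Sn²⁺) = +1.101 + (+0.15) = +1.25 V.

+1.25 V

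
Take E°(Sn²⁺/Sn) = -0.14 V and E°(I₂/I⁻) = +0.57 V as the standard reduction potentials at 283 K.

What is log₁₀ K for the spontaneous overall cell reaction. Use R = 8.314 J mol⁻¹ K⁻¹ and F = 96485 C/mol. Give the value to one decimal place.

Cathode: I₂/I⁻; anode: Sn²⁺/Sn. E°cell = (+0.57) − (-0.14) = +0.71 V, with n = 2.
ΔG° = −nFE° = −RT ln K, so ln K = nFE°/(RT) = (2)(96485)(+0.71) / ((8.314)(283)) = 58.231.
log₁₀ K = 58.231 / ln 10 = 25.3.

25.3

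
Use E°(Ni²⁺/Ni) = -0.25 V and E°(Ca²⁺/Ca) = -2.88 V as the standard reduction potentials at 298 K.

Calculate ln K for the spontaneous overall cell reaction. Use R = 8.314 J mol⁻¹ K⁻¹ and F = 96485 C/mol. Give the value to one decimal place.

204.8

Cathode: Ni²⁺/Ni; anode: Ca²⁺/Ca. E°cell = (-0.25) − (-2.88) = +2.63 V, with n = 2.
ΔG° = −nFE° = −RT ln K, so ln K = nFE°/(RT) = (2)(96485)(+2.63) / ((8.314)(298)) = 204.842.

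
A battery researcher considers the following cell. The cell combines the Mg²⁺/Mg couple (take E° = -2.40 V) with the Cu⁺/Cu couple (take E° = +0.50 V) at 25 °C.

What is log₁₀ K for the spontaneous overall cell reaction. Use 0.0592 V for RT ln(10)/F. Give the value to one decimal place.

Cathode: Cu⁺/Cu; anode: Mg²⁺/Mg. E°cell = +2.90 V, n = 2.
log K = nE°cell / 0.0592 = (2)(+2.90) / 0.0592 = 98.0.

98.0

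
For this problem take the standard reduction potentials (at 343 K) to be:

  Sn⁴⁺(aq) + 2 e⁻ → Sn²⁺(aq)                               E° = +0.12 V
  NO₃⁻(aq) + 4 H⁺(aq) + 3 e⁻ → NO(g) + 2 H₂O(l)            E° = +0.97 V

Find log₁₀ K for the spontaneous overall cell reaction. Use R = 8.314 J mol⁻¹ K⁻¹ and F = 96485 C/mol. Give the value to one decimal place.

Cathode: NO₃⁻/NO; anode: Sn⁴⁺/Sn²⁺. E°cell = (+0.97) − (+0.12) = +0.85 V, with n = 6.
ΔG° = −nFE° = −RT ln K, so ln K = nFE°/(RT) = (6)(96485)(+0.85) / ((8.314)(343)) = 172.554.
log₁₀ K = 172.554 / ln 10 = 74.9.

74.9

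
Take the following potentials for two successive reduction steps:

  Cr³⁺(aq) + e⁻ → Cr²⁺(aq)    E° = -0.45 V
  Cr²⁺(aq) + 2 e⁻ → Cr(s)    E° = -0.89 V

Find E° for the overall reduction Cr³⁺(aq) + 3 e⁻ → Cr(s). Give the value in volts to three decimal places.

Adding the free-energy changes (−nFE°) of the two steps gives −n₃FE°₃ = −n₁FE°₁ − n₂FE°₂.
E°₃ = (1×-0.45 + 2×-0.89) / 3 = (-2.230) / 3 = -0.743 V.

-0.743 V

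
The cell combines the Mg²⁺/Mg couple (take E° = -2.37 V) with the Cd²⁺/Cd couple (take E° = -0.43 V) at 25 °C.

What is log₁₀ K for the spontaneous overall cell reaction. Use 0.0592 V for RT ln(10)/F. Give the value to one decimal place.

65.5

Cathode: Cd²⁺/Cd; anode: Mg²⁺/Mg. E°cell = +1.94 V, n = 2.
log K = nE°cell / 0.0592 = (2)(+1.94) / 0.0592 = 65.5.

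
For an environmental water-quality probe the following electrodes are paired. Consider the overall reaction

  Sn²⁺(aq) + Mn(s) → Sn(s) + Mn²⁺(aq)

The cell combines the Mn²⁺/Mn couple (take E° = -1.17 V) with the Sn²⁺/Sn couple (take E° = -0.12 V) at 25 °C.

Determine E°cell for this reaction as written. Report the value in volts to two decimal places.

+1.05 V

The Sn²⁺/Sn couple has the higher reduction potential, so it is the cathode; Mn²⁺/Mn is oxidised at the anode.
E°cell = E°(cathode) − E°(anode) = (-0.12) − (-1.17) = +1.05 V.
Since E°cell > 0, the reaction is spontaneous under standard conditions.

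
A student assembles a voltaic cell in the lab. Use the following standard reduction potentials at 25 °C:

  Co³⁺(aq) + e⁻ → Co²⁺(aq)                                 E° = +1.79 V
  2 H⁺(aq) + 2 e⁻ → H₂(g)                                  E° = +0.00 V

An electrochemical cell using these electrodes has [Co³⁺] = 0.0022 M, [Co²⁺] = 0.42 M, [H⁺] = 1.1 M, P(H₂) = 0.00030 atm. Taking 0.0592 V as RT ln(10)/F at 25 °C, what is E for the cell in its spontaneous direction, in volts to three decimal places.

Co³⁺/Co²⁺ is the cathode (higher E°), H⁺/H₂ the anode: E°cell = +1.79 − (+0.00) = +1.79 V, n = 2.
Overall: 2 Co³⁺(aq) + H₂(g) → 2 Co²⁺(aq) + 2 H⁺(aq)
Q = [Co²⁺]^2·[H⁺]^2 / ([Co³⁺]^2·P(H₂)); log Q = 8.167.
E = E° − (0.0592/n) log Q = +1.79 − (0.0592/2)(8.167) = +1.548 V.

+1.548 V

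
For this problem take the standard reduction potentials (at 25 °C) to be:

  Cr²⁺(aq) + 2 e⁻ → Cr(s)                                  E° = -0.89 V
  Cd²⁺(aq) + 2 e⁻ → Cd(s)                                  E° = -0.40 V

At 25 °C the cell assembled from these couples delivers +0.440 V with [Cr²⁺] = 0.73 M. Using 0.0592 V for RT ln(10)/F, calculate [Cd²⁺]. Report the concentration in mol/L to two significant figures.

0.015 M

Cd²⁺/Cd is the cathode, Cr²⁺/Cr the anode: E°cell = +0.49 V, n = 2.
Overall reaction: Cd²⁺(aq) + Cr(s) → Cd(s) + Cr²⁺(aq); Q = [Cr²⁺]^1/[Cd²⁺]^1.
From E = E° − (0.0592/n) log Q: log Q = (E° − E)·n/0.0592 = (+0.49 − (+0.440))·2/0.0592 = 1.6892.
So 1·log[Cd²⁺] = 1·log(0.73) − log Q = -0.1367 − (1.6892) = -1.8259; [Cd²⁺] = 10^(-1.8259) ≈ 0.015 M.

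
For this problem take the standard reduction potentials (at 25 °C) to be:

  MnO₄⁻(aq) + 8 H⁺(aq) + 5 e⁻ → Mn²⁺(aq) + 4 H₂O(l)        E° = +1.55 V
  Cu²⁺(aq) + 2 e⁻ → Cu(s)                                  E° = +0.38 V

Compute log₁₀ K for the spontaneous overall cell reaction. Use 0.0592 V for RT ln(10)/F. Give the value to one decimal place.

197.6

Cathode: MnO₄⁻/Mn²⁺; anode: Cu²⁺/Cu. E°cell = +1.17 V, n = 10.
log K = nE°cell / 0.0592 = (10)(+1.17) / 0.0592 = 197.6.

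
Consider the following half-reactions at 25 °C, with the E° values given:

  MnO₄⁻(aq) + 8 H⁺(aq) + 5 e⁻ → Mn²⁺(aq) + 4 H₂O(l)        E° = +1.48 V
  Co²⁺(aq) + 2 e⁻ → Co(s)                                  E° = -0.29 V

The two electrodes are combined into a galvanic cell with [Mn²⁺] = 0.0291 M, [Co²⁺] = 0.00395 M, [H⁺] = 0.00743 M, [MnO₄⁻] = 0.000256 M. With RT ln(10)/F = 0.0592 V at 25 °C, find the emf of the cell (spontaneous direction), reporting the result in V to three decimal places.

+1.615 V

MnO₄⁻/Mn²⁺ is the cathode (higher E°), Co²⁺/Co the anode: E°cell = +1.48 − (-0.29) = +1.77 V, n = 10.
Overall: 2 MnO₄⁻(aq) + 16 H⁺(aq) + 5 Co(s) → 2 Mn²⁺(aq) + 8 H₂O(l) + 5 Co²⁺(aq)
Q = [Mn²⁺]^2·[Co²⁺]^5 / ([MnO₄⁻]^2·[H⁺]^16); log Q = 26.158.
E = E° − (0.0592/n) log Q = +1.77 − (0.0592/10)(26.158) = +1.615 V.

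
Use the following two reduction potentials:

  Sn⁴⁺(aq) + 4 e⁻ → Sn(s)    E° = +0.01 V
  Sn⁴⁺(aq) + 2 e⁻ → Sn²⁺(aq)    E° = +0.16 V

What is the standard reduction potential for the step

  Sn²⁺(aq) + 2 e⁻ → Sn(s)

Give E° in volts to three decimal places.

-0.140 V

Sequential free energies add, so n₃E°₃ = n₁E°₁ + n₂E°₂.
With n₃ = 4, and the known step contributing 2×(+0.16) V, the unknown satisfies 2·E° = 4×(+0.01) − 2×(+0.16) = -0.280.
E° = -0.280 / 2 = -0.140 V.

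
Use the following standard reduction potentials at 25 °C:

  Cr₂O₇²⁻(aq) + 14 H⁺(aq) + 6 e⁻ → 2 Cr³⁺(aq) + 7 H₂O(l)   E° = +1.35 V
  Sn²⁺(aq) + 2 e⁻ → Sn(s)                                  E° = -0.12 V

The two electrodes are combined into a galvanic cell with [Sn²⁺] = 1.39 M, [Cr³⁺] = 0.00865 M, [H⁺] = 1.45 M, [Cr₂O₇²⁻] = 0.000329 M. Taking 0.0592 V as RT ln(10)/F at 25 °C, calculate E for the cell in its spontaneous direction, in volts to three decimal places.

+1.494 V

Cr₂O₇²⁻/Cr³⁺ is the cathode (higher E°), Sn²⁺/Sn the anode: E°cell = +1.35 − (-0.12) = +1.47 V, n = 6.
Overall: Cr₂O₇²⁻(aq) + 14 H⁺(aq) + 3 Sn(s) → 2 Cr³⁺(aq) + 7 H₂O(l) + 3 Sn²⁺(aq)
Q = [Cr³⁺]^2·[Sn²⁺]^3 / ([Cr₂O₇²⁻]·[H⁺]^14); log Q = -2.473.
E = E° − (0.0592/n) log Q = +1.47 − (0.0592/6)(-2.473) = +1.494 V.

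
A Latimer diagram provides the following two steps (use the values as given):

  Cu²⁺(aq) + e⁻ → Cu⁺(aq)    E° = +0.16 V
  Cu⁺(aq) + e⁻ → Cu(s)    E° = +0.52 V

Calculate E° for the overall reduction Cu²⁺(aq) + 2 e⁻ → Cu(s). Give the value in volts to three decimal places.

Standard free energies of sequential steps add: ΔG°₃ = ΔG°₁ + ΔG°₂, so n₃E°₃ = n₁E°₁ + n₂E°₂.
E°₃ = (1×+0.16 + 1×+0.52) / 2 = (+0.680) / 2 = +0.340 V.

+0.340 V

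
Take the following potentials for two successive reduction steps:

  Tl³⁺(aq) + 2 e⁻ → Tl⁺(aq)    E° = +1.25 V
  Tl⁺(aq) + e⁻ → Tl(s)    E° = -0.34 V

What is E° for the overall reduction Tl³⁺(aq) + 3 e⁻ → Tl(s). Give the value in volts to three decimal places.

Since ΔG° = −nFE° is additive over sequential reductions, n₃E°₃ = n₁E°₁ + n₂E°₂.
E°₃ = (2×+1.25 + 1×-0.34) / 3 = (+2.160) / 3 = +0.720 V.
Simply averaging or adding the two E° values would be wrong; the electron-weighted sum is required.

+0.720 V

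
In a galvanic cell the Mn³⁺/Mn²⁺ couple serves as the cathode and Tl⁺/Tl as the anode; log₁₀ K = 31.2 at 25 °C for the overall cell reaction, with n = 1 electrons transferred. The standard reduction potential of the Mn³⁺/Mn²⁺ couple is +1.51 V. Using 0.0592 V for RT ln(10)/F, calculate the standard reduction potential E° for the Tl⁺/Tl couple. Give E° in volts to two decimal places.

E°cell = (0.0592/n)·log K = (0.0592/1)(31.2) = +1.847 V.
Since Mn³⁺/Mn²⁺ is the cathode and Tl⁺/Tl the anode, E°cell = E°(Mn³⁺/Mn²⁺) − E°(Tl⁺/Tl).
So E°(Tl⁺/Tl) = E°(Mn³⁺/Mn²⁺) − E°cell = (+1.51) − (+1.847) = -0.34 V.

-0.34 V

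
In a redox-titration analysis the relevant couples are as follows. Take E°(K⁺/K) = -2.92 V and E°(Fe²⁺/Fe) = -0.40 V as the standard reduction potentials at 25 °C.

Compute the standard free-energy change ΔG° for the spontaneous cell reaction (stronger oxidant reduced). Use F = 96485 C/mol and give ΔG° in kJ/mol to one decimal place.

-486.3 kJ/mol

Fe²⁺/Fe (E° = -0.40 V) is the cathode; K⁺/K (E° = -2.92 V) is the anode, so E°cell = +2.52 V.
Balancing electrons gives n = 2 (lcm of 2 and 1).
ΔG° = −nFE° = −(2)(96485)(+2.52) = -486,284 J = -486.3 kJ/mol.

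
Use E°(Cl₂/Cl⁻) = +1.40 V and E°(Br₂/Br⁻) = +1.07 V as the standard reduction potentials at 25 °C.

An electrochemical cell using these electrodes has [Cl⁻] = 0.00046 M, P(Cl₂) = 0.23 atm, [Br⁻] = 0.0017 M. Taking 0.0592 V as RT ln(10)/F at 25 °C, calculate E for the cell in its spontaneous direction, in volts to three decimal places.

+0.345 V

Cl₂/Cl⁻ is the cathode (higher E°), Br₂/Br⁻ the anode: E°cell = +1.40 − (+1.07) = +0.33 V, n = 2.
Overall: Cl₂(g) + 2 Br⁻(aq) → 2 Cl⁻(aq) + Br₂(l)
Q = [Cl⁻]^2 / (P(Cl₂)·[Br⁻]^2); log Q = -0.497.
E = E° − (0.0592/n) log Q = +0.33 − (0.0592/2)(-0.497) = +0.345 V.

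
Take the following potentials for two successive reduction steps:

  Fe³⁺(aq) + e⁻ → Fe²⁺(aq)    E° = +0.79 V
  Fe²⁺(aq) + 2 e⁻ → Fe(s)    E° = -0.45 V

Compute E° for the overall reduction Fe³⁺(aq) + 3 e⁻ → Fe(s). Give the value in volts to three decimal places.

Since ΔG° = −nFE° is additive over sequential reductions, n₃E°₃ = n₁E°₁ + n₂E°₂.
E°₃ = (1×+0.79 + 2×-0.45) / 3 = (-0.110) / 3 = -0.037 V.
Simply averaging or adding the two E° values would be wrong; the electron-weighted sum is required.

-0.037 V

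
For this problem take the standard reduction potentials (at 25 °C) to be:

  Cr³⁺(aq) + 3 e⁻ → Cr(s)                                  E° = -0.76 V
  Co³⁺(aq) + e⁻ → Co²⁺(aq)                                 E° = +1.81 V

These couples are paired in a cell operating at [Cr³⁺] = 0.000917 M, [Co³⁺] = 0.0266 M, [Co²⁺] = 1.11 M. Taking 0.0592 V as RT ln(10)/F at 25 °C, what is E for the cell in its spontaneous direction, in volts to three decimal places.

+2.534 V

Co³⁺/Co²⁺ is the cathode (higher E°), Cr³⁺/Cr the anode: E°cell = +1.81 − (-0.76) = +2.57 V, n = 3.
Overall: 3 Co³⁺(aq) + Cr(s) → 3 Co²⁺(aq) + Cr³⁺(aq)
Q = [Co²⁺]^3·[Cr³⁺] / ([Co³⁺]^3); log Q = 1.824.
E = E° − (0.0592/n) log Q = +2.57 − (0.0592/3)(1.824) = +2.534 V.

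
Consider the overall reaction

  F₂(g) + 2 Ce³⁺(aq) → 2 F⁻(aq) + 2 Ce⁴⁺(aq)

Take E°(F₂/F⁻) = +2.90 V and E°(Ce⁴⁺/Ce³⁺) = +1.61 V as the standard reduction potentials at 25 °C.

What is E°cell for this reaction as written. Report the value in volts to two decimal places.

+1.29 V

The F₂/F⁻ couple has the higher reduction potential, so it is the cathode; Ce⁴⁺/Ce³⁺ is oxidised at the anode.
E°cell = E°(cathode) − E°(anode) = (+2.90) − (+1.61) = +1.29 V.
Since E°cell > 0, the reaction is spontaneous under standard conditions.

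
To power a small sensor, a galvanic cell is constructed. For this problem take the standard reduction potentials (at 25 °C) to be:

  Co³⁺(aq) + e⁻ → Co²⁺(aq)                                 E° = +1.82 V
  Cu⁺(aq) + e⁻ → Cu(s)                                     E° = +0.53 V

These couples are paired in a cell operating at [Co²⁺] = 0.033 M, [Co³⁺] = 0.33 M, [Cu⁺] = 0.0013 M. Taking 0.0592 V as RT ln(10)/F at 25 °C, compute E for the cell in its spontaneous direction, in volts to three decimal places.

Co³⁺/Co²⁺ is the cathode (higher E°), Cu⁺/Cu the anode: E°cell = +1.82 − (+0.53) = +1.29 V, n = 1.
Overall: Co³⁺(aq) + Cu(s) → Co²⁺(aq) + Cu⁺(aq)
Q = [Co²⁺]·[Cu⁺] / ([Co³⁺]); log Q = -3.886.
E = E° − (0.0592/n) log Q = +1.29 − (0.0592/1)(-3.886) = +1.520 V.

+1.520 V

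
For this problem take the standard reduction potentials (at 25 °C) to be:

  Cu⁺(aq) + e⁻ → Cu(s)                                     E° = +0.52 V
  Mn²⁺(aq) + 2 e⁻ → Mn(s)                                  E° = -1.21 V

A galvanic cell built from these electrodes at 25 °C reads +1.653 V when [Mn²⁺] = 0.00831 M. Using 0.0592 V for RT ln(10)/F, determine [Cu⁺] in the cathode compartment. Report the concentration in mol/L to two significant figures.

0.0046 M

Cu⁺/Cu is the cathode, Mn²⁺/Mn the anode: E°cell = +1.73 V, n = 2.
Overall reaction: 2 Cu⁺(aq) + Mn(s) → 2 Cu(s) + Mn²⁺(aq); Q = [Mn²⁺]^1/[Cu⁺]^2.
From E = E° − (0.0592/n) log Q: log Q = (E° − E)·n/0.0592 = (+1.73 − (+1.653))·2/0.0592 = 2.6014.
So 2·log[Cu⁺] = 1·log(0.00831) − log Q = -2.0804 − (2.6014) = -4.6818; log[Cu⁺] = -4.6818 / 2 = -2.3409; [Cu⁺] = 10^(-2.3409) ≈ 0.0046 M.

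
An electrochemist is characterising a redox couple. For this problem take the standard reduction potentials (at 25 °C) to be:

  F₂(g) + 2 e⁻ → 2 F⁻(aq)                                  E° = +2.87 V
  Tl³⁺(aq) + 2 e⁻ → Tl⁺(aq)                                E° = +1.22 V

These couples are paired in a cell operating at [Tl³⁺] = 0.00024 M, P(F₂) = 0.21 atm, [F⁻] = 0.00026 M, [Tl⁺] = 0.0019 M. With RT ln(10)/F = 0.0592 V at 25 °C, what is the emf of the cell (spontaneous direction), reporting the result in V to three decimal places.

+1.869 V

F₂/F⁻ is the cathode (higher E°), Tl³⁺/Tl⁺ the anode: E°cell = +2.87 − (+1.22) = +1.65 V, n = 2.
Overall: F₂(g) + Tl⁺(aq) → 2 F⁻(aq) + Tl³⁺(aq)
Q = [F⁻]^2·[Tl³⁺] / (P(F₂)·[Tl⁺]); log Q = -7.391.
E = E° − (0.0592/n) log Q = +1.65 − (0.0592/2)(-7.391) = +1.869 V.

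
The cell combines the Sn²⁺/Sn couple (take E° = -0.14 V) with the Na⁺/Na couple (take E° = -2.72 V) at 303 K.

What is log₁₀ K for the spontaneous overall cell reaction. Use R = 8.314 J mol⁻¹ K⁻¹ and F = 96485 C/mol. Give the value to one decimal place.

85.8

Cathode: Sn²⁺/Sn; anode: Na⁺/Na. E°cell = (-0.14) − (-2.72) = +2.58 V, with n = 2.
ΔG° = −nFE° = −RT ln K, so ln K = nFE°/(RT) = (2)(96485)(+2.58) / ((8.314)(303)) = 197.632.
log₁₀ K = 197.632 / ln 10 = 85.8.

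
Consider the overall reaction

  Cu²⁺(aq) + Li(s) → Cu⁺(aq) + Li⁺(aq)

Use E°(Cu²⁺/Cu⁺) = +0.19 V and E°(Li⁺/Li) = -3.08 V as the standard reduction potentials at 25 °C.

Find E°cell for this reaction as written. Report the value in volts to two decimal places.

The Cu²⁺/Cu⁺ couple has the higher reduction potential, so it is the cathode; Li⁺/Li is oxidised at the anode.
E°cell = E°(cathode) − E°(anode) = (+0.19) − (-3.08) = +3.27 V.
Since E°cell > 0, the reaction is spontaneous under standard conditions.

+3.27 V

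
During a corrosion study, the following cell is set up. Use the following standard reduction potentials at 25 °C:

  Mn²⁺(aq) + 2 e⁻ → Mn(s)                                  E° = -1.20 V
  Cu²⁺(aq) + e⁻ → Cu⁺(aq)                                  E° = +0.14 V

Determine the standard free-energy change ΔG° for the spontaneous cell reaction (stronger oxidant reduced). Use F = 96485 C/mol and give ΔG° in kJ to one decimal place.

-258.6 kJ

Cu²⁺/Cu⁺ (E° = +0.14 V) is the cathode; Mn²⁺/Mn (E° = -1.20 V) is the anode, so E°cell = +1.34 V.
Balancing electrons gives n = 2 (lcm of 1 and 2).
ΔG° = −nFE° = −(2)(96485)(+1.34) = -258,580 J = -258.6 kJ.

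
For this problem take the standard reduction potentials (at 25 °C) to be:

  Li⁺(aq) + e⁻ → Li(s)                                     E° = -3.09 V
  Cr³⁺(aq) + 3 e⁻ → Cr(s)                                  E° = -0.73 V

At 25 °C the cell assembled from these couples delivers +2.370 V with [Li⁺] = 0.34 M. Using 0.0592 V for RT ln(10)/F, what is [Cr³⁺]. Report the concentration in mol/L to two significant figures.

Cr³⁺/Cr is the cathode, Li⁺/Li the anode: E°cell = +2.36 V, n = 3.
Overall reaction: Cr³⁺(aq) + 3 Li(s) → Cr(s) + 3 Li⁺(aq); Q = [Li⁺]^3/[Cr³⁺]^1.
From E = E° − (0.0592/n) log Q: log Q = (E° − E)·n/0.0592 = (+2.36 − (+2.370))·3/0.0592 = -0.5068.
So 1·log[Cr³⁺] = 3·log(0.34) − log Q = -1.4056 − (-0.5068) = -0.8988; [Cr³⁺] = 10^(-0.8988) ≈ 0.13 M.

0.13 M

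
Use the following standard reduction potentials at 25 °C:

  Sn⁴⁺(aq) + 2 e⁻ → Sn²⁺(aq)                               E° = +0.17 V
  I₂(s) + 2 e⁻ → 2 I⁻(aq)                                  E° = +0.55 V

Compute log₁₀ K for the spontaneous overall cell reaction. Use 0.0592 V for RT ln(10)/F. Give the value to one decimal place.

12.8

Cathode: I₂/I⁻; anode: Sn⁴⁺/Sn²⁺. E°cell = +0.38 V, n = 2.
log K = nE°cell / 0.0592 = (2)(+0.38) / 0.0592 = 12.8.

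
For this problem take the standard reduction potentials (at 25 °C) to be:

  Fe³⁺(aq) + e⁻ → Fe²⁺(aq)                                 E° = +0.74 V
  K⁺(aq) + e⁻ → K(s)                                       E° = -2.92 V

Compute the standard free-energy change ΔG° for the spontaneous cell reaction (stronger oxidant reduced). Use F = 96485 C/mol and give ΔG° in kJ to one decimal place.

-353.1 kJ

Fe³⁺/Fe²⁺ (E° = +0.74 V) is the cathode; K⁺/K (E° = -2.92 V) is the anode, so E°cell = +3.66 V.
Balancing electrons gives n = 1 (lcm of 1 and 1).
ΔG° = −nFE° = −(1)(96485)(+3.66) = -353,135 J = -353.1 kJ.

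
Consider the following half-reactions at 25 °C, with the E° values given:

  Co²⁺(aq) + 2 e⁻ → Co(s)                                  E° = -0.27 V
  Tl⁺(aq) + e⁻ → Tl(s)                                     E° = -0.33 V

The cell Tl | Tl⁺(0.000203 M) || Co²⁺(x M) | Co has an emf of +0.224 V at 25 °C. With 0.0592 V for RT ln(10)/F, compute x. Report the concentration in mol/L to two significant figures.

Co²⁺/Co is the cathode, Tl⁺/Tl the anode: E°cell = +0.06 V, n = 2.
Overall reaction: Co²⁺(aq) + 2 Tl(s) → Co(s) + 2 Tl⁺(aq); Q = [Tl⁺]^2/[Co²⁺]^1.
From E = E° − (0.0592/n) log Q: log Q = (E° − E)·n/0.0592 = (+0.06 − (+0.224))·2/0.0592 = -5.5405.
So 1·log[Co²⁺] = 2·log(0.000203) − log Q = -7.3850 − (-5.5405) = -1.8445; [Co²⁺] = 10^(-1.8445) ≈ 0.014 M.

0.014 M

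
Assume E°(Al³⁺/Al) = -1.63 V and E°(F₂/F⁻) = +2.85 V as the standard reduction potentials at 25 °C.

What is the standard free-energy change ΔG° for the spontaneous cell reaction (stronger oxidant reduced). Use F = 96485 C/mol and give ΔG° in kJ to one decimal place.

-2593.5 kJ

F₂/F⁻ (E° = +2.85 V) is the cathode; Al³⁺/Al (E° = -1.63 V) is the anode, so E°cell = +4.48 V.
Balancing electrons gives n = 6 (lcm of 2 and 3).
ΔG° = −nFE° = −(6)(96485)(+4.48) = -2,593,517 J = -2593.5 kJ.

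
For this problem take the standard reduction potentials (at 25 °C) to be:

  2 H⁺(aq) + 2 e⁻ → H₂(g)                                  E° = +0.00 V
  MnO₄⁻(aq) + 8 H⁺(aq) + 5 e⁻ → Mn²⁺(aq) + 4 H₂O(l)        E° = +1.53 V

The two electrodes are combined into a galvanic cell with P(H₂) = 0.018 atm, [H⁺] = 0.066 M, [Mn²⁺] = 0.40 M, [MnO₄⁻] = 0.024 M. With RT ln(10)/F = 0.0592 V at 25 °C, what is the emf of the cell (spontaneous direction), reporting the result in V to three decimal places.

MnO₄⁻/Mn²⁺ is the cathode (higher E°), H⁺/H₂ the anode: E°cell = +1.53 − (+0.00) = +1.53 V, n = 10.
Overall: 2 MnO₄⁻(aq) + 6 H⁺(aq) + 5 H₂(g) → 2 Mn²⁺(aq) + 8 H₂O(l)
Q = [Mn²⁺]^2 / ([MnO₄⁻]^2·[H⁺]^6·P(H₂)^5); log Q = 18.250.
E = E° − (0.0592/n) log Q = +1.53 − (0.0592/10)(18.250) = +1.422 V.

+1.422 V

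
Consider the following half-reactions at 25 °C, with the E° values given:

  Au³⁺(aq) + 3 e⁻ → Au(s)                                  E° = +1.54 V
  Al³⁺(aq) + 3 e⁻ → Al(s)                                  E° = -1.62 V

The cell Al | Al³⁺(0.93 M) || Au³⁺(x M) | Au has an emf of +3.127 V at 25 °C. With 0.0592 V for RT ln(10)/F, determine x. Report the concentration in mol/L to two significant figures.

0.020 M

Au³⁺/Au is the cathode, Al³⁺/Al the anode: E°cell = +3.16 V, n = 3.
Overall reaction: Au³⁺(aq) + Al(s) → Au(s) + Al³⁺(aq); Q = [Al³⁺]^1/[Au³⁺]^1.
From E = E° − (0.0592/n) log Q: log Q = (E° − E)·n/0.0592 = (+3.16 − (+3.127))·3/0.0592 = 1.6723.
So 1·log[Au³⁺] = 1·log(0.93) − log Q = -0.0315 − (1.6723) = -1.7038; [Au³⁺] = 10^(-1.7038) ≈ 0.020 M.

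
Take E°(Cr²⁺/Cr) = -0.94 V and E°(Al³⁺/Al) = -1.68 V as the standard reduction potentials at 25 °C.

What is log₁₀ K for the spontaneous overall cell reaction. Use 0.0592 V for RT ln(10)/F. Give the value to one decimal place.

Cathode: Cr²⁺/Cr; anode: Al³⁺/Al. E°cell = +0.74 V, n = 6.
log K = nE°cell / 0.0592 = (6)(+0.74) / 0.0592 = 75.0.

75.0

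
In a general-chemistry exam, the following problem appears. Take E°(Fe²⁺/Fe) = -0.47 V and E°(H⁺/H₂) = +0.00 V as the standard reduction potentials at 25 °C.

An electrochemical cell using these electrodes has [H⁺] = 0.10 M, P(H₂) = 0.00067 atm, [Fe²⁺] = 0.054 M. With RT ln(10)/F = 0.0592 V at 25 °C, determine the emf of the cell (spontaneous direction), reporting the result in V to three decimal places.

+0.542 V

H⁺/H₂ is the cathode (higher E°), Fe²⁺/Fe the anode: E°cell = +0.00 − (-0.47) = +0.47 V, n = 2.
Overall: 2 H⁺(aq) + Fe(s) → H₂(g) + Fe²⁺(aq)
Q = P(H₂)·[Fe²⁺] / ([H⁺]^2); log Q = -2.442.
E = E° − (0.0592/n) log Q = +0.47 − (0.0592/2)(-2.442) = +0.542 V.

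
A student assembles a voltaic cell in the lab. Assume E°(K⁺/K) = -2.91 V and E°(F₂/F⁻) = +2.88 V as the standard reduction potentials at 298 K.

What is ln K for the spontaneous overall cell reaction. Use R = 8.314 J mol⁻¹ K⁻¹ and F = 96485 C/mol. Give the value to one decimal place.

Cathode: F₂/F⁻; anode: K⁺/K. E°cell = (+2.88) − (-2.91) = +5.79 V, with n = 2.
ΔG° = −nFE° = −RT ln K, so ln K = nFE°/(RT) = (2)(96485)(+5.79) / ((8.314)(298)) = 450.964.

451.0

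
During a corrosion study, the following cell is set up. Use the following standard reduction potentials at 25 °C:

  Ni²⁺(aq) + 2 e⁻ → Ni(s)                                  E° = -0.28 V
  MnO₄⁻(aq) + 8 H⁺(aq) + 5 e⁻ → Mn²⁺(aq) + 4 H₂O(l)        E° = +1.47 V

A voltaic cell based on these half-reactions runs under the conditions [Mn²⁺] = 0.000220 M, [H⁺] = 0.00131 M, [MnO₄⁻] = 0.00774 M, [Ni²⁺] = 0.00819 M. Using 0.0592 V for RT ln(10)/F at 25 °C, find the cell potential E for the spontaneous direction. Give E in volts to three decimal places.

MnO₄⁻/Mn²⁺ is the cathode (higher E°), Ni²⁺/Ni the anode: E°cell = +1.47 − (-0.28) = +1.75 V, n = 10.
Overall: 2 MnO₄⁻(aq) + 16 H⁺(aq) + 5 Ni(s) → 2 Mn²⁺(aq) + 8 H₂O(l) + 5 Ni²⁺(aq)
Q = [Mn²⁺]^2·[Ni²⁺]^5 / ([MnO₄⁻]^2·[H⁺]^16); log Q = 32.597.
E = E° − (0.0592/n) log Q = +1.75 − (0.0592/10)(32.597) = +1.557 V.

+1.557 V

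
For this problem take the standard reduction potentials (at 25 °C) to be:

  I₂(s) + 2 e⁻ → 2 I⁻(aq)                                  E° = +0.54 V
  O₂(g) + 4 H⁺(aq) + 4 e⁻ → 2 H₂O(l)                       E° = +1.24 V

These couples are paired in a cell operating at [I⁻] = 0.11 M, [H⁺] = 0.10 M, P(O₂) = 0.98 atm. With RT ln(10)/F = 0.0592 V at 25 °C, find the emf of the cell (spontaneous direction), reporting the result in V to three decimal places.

+0.584 V

O₂/H₂O is the cathode (higher E°), I₂/I⁻ the anode: E°cell = +1.24 − (+0.54) = +0.70 V, n = 4.
Overall: O₂(g) + 4 H⁺(aq) + 4 I⁻(aq) → 2 H₂O(l) + 2 I₂(s)
Q = 1 / (P(O₂)·[H⁺]^4·[I⁻]^4); log Q = 7.843.
E = E° − (0.0592/n) log Q = +0.70 − (0.0592/4)(7.843) = +0.584 V.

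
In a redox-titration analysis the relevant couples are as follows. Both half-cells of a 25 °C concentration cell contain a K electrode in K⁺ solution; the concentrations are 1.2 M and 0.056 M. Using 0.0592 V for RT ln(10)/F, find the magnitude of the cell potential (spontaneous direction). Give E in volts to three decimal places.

+0.079 V

For a concentration cell E°cell = 0. The 1.2 M side is the cathode (reduction is favoured where [K⁺] is higher).
With n = 1, E = −(0.0592/1) log([K⁺]ₐₙ/[K⁺]꜀ₐₜ) = −(0.0592/1) log(0.056/1.2) = −(0.0592/1)(-1.331) = +0.079 V.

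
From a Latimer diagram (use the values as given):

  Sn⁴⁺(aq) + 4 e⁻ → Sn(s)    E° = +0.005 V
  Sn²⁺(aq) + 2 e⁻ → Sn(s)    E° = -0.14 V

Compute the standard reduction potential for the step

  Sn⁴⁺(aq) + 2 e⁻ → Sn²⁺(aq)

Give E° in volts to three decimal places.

Sequential free energies add, so n₃E°₃ = n₁E°₁ + n₂E°₂.
With n₃ = 4, and the known step contributing 2×(-0.14) V, the unknown satisfies 2·E° = 4×(+0.005) − 2×(-0.14) = +0.300.
E° = +0.300 / 2 = +0.150 V.

+0.150 V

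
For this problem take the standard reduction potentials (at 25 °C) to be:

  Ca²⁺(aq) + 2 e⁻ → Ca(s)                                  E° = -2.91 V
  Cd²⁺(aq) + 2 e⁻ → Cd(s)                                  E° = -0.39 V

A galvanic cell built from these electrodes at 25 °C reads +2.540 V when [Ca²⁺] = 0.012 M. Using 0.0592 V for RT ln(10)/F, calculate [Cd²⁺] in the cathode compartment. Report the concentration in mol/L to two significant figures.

Cd²⁺/Cd is the cathode, Ca²⁺/Ca the anode: E°cell = +2.52 V, n = 2.
Overall reaction: Cd²⁺(aq) + Ca(s) → Cd(s) + Ca²⁺(aq); Q = [Ca²⁺]^1/[Cd²⁺]^1.
From E = E° − (0.0592/n) log Q: log Q = (E° − E)·n/0.0592 = (+2.52 − (+2.540))·2/0.0592 = -0.6757.
So 1·log[Cd²⁺] = 1·log(0.012) − log Q = -1.9208 − (-0.6757) = -1.2451; [Cd²⁺] = 10^(-1.2451) ≈ 0.057 M.

0.057 M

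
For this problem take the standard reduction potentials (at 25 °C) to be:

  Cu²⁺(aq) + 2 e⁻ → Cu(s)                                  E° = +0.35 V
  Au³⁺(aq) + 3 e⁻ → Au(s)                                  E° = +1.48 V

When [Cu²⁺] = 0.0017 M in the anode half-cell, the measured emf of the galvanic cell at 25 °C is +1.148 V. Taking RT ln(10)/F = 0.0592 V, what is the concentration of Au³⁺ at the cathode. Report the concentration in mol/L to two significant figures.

0.00057 M

Au³⁺/Au is the cathode, Cu²⁺/Cu the anode: E°cell = +1.13 V, n = 6.
Overall reaction: 2 Au³⁺(aq) + 3 Cu(s) → 2 Au(s) + 3 Cu²⁺(aq); Q = [Cu²⁺]^3/[Au³⁺]^2.
From E = E° − (0.0592/n) log Q: log Q = (E° − E)·n/0.0592 = (+1.13 − (+1.148))·6/0.0592 = -1.8243.
So 2·log[Au³⁺] = 3·log(0.0017) − log Q = -8.3087 − (-1.8243) = -6.4844; log[Au³⁺] = -6.4844 / 2 = -3.2422; [Au³⁺] = 10^(-3.2422) ≈ 0.00057 M.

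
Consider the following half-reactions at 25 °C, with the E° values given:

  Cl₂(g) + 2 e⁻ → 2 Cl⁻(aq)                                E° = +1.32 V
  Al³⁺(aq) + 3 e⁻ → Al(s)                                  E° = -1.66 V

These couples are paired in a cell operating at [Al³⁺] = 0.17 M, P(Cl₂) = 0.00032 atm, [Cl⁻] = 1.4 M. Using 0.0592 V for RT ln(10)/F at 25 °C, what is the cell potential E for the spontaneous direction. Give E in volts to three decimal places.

Cl₂/Cl⁻ is the cathode (higher E°), Al³⁺/Al the anode: E°cell = +1.32 − (-1.66) = +2.98 V, n = 6.
Overall: 3 Cl₂(g) + 2 Al(s) → 6 Cl⁻(aq) + 2 Al³⁺(aq)
Q = [Cl⁻]^6·[Al³⁺]^2 / (P(Cl₂)^3); log Q = 9.822.
E = E° − (0.0592/n) log Q = +2.98 − (0.0592/6)(9.822) = +2.883 V.

+2.883 V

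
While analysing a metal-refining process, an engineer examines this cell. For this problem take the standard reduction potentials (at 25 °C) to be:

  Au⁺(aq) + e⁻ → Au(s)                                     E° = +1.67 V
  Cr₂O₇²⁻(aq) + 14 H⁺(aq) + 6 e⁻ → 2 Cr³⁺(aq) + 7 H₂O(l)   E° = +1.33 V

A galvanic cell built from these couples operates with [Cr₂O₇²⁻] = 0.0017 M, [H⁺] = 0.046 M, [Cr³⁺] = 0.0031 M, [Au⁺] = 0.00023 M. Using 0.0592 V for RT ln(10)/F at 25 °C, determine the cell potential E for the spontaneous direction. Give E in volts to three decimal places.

+0.287 V

Au⁺/Au is the cathode (higher E°), Cr₂O₇²⁻/Cr³⁺ the anode: E°cell = +1.67 − (+1.33) = +0.34 V, n = 6.
Overall: 6 Au⁺(aq) + 2 Cr³⁺(aq) + 7 H₂O(l) → 6 Au(s) + Cr₂O₇²⁻(aq) + 14 H⁺(aq)
Q = [Cr₂O₇²⁻]·[H⁺]^14 / ([Au⁺]^6·[Cr³⁺]^2); log Q = 5.356.
E = E° − (0.0592/n) log Q = +0.34 − (0.0592/6)(5.356) = +0.287 V.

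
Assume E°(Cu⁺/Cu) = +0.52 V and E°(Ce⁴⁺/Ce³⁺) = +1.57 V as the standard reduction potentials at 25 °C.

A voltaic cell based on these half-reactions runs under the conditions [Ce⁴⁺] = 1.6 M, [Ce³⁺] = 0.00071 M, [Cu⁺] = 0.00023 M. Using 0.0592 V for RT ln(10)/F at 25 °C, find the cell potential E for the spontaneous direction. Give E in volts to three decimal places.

Ce⁴⁺/Ce³⁺ is the cathode (higher E°), Cu⁺/Cu the anode: E°cell = +1.57 − (+0.52) = +1.05 V, n = 1.
Overall: Ce⁴⁺(aq) + Cu(s) → Ce³⁺(aq) + Cu⁺(aq)
Q = [Ce³⁺]·[Cu⁺] / ([Ce⁴⁺]); log Q = -6.991.
E = E° − (0.0592/n) log Q = +1.05 − (0.0592/1)(-6.991) = +1.464 V.

+1.464 V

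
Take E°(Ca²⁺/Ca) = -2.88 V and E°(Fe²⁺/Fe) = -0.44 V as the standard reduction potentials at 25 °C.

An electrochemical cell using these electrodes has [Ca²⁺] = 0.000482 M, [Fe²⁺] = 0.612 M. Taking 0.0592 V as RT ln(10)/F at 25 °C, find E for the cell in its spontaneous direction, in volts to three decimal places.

+2.532 V

Fe²⁺/Fe is the cathode (higher E°), Ca²⁺/Ca the anode: E°cell = -0.44 − (-2.88) = +2.44 V, n = 2.
Overall: Fe²⁺(aq) + Ca(s) → Fe(s) + Ca²⁺(aq)
Q = [Ca²⁺] / ([Fe²⁺]); log Q = -3.104.
E = E° − (0.0592/n) log Q = +2.44 − (0.0592/2)(-3.104) = +2.532 V.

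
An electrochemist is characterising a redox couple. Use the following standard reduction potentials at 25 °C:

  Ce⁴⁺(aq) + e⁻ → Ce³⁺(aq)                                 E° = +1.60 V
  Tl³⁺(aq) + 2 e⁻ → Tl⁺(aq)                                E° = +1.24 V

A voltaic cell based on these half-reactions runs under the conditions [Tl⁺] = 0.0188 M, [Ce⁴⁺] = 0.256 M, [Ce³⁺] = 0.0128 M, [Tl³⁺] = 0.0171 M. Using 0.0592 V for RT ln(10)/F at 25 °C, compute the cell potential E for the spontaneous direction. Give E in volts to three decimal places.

Ce⁴⁺/Ce³⁺ is the cathode (higher E°), Tl³⁺/Tl⁺ the anode: E°cell = +1.60 − (+1.24) = +0.36 V, n = 2.
Overall: 2 Ce⁴⁺(aq) + Tl⁺(aq) → 2 Ce³⁺(aq) + Tl³⁺(aq)
Q = [Ce³⁺]^2·[Tl³⁺] / ([Ce⁴⁺]^2·[Tl⁺]); log Q = -2.643.
E = E° − (0.0592/n) log Q = +0.36 − (0.0592/2)(-2.643) = +0.438 V.

+0.438 V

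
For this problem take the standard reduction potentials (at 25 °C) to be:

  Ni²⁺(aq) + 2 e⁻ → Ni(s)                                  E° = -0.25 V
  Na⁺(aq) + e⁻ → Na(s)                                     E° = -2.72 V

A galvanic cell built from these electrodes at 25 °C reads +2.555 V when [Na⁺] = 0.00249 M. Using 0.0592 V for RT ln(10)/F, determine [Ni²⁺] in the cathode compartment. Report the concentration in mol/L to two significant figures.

Ni²⁺/Ni is the cathode, Na⁺/Na the anode: E°cell = +2.47 V, n = 2.
Overall reaction: Ni²⁺(aq) + 2 Na(s) → Ni(s) + 2 Na⁺(aq); Q = [Na⁺]^2/[Ni²⁺]^1.
From E = E° − (0.0592/n) log Q: log Q = (E° − E)·n/0.0592 = (+2.47 − (+2.555))·2/0.0592 = -2.8716.
So 1·log[Ni²⁺] = 2·log(0.00249) − log Q = -5.2076 − (-2.8716) = -2.3360; [Ni²⁺] = 10^(-2.3360) ≈ 0.0046 M.

0.0046 M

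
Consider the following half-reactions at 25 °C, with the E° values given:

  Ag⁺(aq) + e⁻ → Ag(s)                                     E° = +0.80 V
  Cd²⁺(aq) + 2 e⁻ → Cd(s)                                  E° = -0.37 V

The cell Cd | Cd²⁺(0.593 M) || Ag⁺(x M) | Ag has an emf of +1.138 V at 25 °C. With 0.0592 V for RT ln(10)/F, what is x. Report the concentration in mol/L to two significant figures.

0.22 M

Ag⁺/Ag is the cathode, Cd²⁺/Cd the anode: E°cell = +1.17 V, n = 2.
Overall reaction: 2 Ag⁺(aq) + Cd(s) → 2 Ag(s) + Cd²⁺(aq); Q = [Cd²⁺]^1/[Ag⁺]^2.
From E = E° − (0.0592/n) log Q: log Q = (E° − E)·n/0.0592 = (+1.17 − (+1.138))·2/0.0592 = 1.0811.
So 2·log[Ag⁺] = 1·log(0.593) − log Q = -0.2269 − (1.0811) = -1.3080; log[Ag⁺] = -1.3080 / 2 = -0.6540; [Ag⁺] = 10^(-0.6540) ≈ 0.22 M.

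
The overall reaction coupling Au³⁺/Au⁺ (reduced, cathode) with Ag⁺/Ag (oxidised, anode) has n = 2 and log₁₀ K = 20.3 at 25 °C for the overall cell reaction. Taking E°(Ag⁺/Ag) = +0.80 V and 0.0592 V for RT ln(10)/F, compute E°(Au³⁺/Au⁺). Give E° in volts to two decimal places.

E°cell = (0.0592/n)·log K = (0.0592/2)(20.3) = +0.601 V.
Since Au³⁺/Au⁺ is the cathode and Ag⁺/Ag the anode, E°cell = E°(Au³⁺/Au⁺) − E°(Ag⁺/Ag).
So E°(Au³⁺/Au⁺) = E°cell + E°(Ag⁺/Ag) = +0.601 + (+0.80) = +1.40 V.

+1.40 V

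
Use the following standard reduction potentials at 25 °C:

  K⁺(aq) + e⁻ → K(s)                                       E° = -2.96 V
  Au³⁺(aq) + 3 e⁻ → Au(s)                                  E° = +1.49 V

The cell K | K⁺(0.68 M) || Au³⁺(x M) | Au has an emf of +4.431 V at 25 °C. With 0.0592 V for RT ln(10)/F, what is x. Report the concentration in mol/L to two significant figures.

0.034 M

Au³⁺/Au is the cathode, K⁺/K the anode: E°cell = +4.45 V, n = 3.
Overall reaction: Au³⁺(aq) + 3 K(s) → Au(s) + 3 K⁺(aq); Q = [K⁺]^3/[Au³⁺]^1.
From E = E° − (0.0592/n) log Q: log Q = (E° − E)·n/0.0592 = (+4.45 − (+4.431))·3/0.0592 = 0.9628.
So 1·log[Au³⁺] = 3·log(0.68) − log Q = -0.5025 − (0.9628) = -1.4653; [Au³⁺] = 10^(-1.4653) ≈ 0.034 M.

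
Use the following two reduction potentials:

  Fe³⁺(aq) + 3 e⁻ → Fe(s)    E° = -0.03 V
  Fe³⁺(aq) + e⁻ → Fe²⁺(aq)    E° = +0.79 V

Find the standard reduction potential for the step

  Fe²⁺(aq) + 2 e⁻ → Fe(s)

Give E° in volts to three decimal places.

Sequential free energies add, so n₃E°₃ = n₁E°₁ + n₂E°₂.
With n₃ = 3, and the known step contributing 1×(+0.79) V, the unknown satisfies 2·E° = 3×(-0.03) − 1×(+0.79) = -0.880.
E° = -0.880 / 2 = -0.440 V.

-0.440 V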